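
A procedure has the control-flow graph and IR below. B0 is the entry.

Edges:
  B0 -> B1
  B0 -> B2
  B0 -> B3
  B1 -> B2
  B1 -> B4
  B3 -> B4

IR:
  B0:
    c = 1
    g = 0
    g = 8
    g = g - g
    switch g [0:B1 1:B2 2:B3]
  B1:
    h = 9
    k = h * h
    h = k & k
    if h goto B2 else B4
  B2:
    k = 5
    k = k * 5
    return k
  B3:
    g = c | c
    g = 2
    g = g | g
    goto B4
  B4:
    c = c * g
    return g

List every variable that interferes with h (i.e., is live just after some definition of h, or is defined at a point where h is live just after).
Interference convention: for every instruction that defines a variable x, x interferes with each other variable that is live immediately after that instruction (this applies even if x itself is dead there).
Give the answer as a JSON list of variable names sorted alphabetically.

Block summaries:
  B0: {c,g} / ∅
  B1: {h,k} / ∅
  B2: {k} / ∅
  B3: {g} / {c}
  B4: {c} / {c,g}

Live sets:
  live B0: ∅→{c,g}
  live B1: {c,g}→{c,g}
  live B2: ∅→∅
  live B3: {c}→{c,g}
  live B4: {c,g}→∅

Interference:
  c↔{g,h,k}
  g↔{c,h,k}
  h↔{c,g}
  k↔{c,g}

N(h) = ["c", "g"]

Answer: ["c", "g"]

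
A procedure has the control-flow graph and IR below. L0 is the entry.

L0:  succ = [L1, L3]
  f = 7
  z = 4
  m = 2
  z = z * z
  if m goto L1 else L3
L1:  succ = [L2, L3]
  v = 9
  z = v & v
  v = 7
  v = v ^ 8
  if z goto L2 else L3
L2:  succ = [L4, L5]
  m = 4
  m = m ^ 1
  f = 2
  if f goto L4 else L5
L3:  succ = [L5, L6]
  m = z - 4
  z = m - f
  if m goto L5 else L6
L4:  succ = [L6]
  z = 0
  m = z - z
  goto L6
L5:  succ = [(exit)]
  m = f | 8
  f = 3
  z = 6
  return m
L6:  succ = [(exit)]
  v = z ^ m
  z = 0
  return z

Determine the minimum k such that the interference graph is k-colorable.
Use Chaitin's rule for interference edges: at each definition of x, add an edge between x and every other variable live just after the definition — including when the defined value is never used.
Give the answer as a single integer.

Answer: 3

Derivation:
Block summaries:
  L0: {f,m,z} / ∅
  L1: {v,z} / ∅
  L2: {f,m} / ∅
  L3: {m,z} / {f,z}
  L4: {m,z} / ∅
  L5: {f,m,z} / {f}
  L6: {v,z} / {m,z}

Liveness:
  L0: in=∅ out={f,z}
  L1: in={f} out={f,z}
  L2: in=∅ out={f}
  L3: in={f,z} out={f,m,z}
  L4: in=∅ out={m,z}
  L5: in={f} out=∅
  L6: in={m,z} out=∅

Conflict graph:
  f: {m,v,z}
  m: {f,z}
  v: {f,z}
  z: {f,m,v}

Chromatic number:
  {f,m,z} pairwise interfere (3-clique) ⇒ χ ≥ 3
  3-colouring: r0={f}  r1={z}  r2={m,v}
  χ = 3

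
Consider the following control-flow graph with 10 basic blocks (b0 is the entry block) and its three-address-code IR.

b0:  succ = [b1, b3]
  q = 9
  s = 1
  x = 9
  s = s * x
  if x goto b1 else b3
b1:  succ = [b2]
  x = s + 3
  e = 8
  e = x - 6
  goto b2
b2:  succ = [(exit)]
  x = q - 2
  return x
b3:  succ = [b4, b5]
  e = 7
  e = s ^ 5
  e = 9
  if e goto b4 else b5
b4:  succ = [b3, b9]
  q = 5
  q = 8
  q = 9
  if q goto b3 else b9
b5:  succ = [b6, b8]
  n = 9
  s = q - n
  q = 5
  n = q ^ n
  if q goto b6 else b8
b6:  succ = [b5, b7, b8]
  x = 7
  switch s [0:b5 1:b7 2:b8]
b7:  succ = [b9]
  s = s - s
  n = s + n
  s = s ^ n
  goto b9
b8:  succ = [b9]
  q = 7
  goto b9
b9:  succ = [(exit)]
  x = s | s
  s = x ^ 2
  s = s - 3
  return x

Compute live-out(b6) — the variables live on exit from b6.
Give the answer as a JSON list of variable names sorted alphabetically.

Answer: ["n", "q", "s"]

Working:
def/use:
  b0: def={q,s,x} ue=∅
  b1: def={e,x} ue={s}
  b2: def={x} ue={q}
  b3: def={e} ue={s}
  b4: def={q} ue=∅
  b5: def={n,q,s} ue={q}
  b6: def={x} ue={s}
  b7: def={n,s} ue={n,s}
  b8: def={q} ue=∅
  b9: def={s,x} ue={s}

Liveness:
  b0 li=∅ lo={q,s}
  b1 li={q,s} lo={q}
  b2 li={q} lo=∅
  b3 li={q,s} lo={q,s}
  b4 li={s} lo={q,s}
  b5 li={q} lo={n,q,s}
  b6 li={n,q,s} lo={n,q,s}
  b7 li={n,s} lo={s}
  b8 li={s} lo={s}
  b9 li={s} lo=∅

live-out(b6) = ["n", "q", "s"]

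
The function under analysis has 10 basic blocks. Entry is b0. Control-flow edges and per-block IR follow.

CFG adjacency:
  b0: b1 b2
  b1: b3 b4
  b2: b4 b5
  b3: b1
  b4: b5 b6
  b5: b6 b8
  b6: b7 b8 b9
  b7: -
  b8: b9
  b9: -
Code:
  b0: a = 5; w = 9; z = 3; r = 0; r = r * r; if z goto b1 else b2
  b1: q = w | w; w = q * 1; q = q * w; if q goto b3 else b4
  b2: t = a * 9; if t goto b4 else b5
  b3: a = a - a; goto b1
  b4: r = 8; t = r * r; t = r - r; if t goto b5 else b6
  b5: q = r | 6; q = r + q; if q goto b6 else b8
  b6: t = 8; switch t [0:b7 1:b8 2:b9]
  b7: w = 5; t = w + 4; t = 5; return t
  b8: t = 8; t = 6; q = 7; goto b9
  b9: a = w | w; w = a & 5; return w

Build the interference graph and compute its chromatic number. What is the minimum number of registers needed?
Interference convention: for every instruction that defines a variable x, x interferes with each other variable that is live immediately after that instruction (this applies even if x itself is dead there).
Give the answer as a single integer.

Block summaries:
  b0 def {a,r,w,z} use ∅
  b1 def {q,w} use {w}
  b2 def {t} use {a}
  b3 def {a} use {a}
  b4 def {r,t} use ∅
  b5 def {q} use {r}
  b6 def {t} use ∅
  b7 def {t,w} use ∅
  b8 def {q,t} use ∅
  b9 def {a,w} use {w}

Liveness:
  b0: in=∅ out={a,r,w}
  b1: in={a,w} out={a,w}
  b2: in={a,r,w} out={r,w}
  b3: in={a,w} out={a,w}
  b4: in={w} out={r,w}
  b5: in={r,w} out={w}
  b6: in={w} out={w}
  b7: in=∅ out=∅
  b8: in={w} out={w}
  b9: in={w} out=∅

Conflict graph:
  a: {q,r,w,z}
  q: {a,r,w}
  r: {a,q,t,w,z}
  t: {r,w}
  w: {a,q,r,t,z}
  z: {a,r,w}

Colouring:
  lower bound: {a,q,r,w} mutually conflict ⇒ χ ≥ 4
  assign a→c2 q→c3 r→c0 t→c2 w→c1 z→c3 — no edge inside a register ⇒ χ ≤ 4
  χ = 4

Answer: 4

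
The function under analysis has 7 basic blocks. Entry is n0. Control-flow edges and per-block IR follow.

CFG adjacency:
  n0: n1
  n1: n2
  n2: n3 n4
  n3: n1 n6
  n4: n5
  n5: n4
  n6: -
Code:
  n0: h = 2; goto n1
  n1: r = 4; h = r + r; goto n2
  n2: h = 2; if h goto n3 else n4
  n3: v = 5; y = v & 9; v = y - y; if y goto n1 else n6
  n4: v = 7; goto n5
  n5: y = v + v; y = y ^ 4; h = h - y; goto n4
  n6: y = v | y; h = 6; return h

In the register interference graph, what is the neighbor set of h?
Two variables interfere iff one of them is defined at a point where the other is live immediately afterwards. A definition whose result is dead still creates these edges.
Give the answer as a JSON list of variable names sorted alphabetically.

Per-block:
  n0 def {h} use ∅
  n1 def {h,r} use ∅
  n2 def {h} use ∅
  n3 def {v,y} use ∅
  n4 def {v} use ∅
  n5 def {h,y} use {h,v}
  n6 def {h,y} use {v,y}

Liveness:
  n0: in=∅ out=∅
  n1: in=∅ out=∅
  n2: in=∅ out={h}
  n3: in=∅ out={v,y}
  n4: in={h} out={h,v}
  n5: in={h,v} out={h}
  n6: in={v,y} out=∅

Conflict graph:
  h: {v,y}
  r: ∅
  v: {h,y}
  y: {h,v}

N(h) = ["v", "y"]

Answer: ["v", "y"]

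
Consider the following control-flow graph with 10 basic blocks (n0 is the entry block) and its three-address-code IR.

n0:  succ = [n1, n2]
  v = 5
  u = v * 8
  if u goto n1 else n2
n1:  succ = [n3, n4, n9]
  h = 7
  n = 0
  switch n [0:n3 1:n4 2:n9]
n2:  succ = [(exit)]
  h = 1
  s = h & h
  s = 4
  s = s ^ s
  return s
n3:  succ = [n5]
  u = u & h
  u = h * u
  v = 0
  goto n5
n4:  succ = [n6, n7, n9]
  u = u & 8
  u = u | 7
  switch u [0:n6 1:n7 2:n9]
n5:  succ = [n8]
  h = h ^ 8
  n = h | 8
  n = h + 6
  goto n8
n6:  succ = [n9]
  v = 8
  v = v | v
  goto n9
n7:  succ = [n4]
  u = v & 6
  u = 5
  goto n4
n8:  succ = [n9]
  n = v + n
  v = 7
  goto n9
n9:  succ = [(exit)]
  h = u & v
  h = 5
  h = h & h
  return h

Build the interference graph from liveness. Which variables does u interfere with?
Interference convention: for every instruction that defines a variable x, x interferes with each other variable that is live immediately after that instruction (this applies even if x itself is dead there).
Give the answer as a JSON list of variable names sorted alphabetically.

Block summaries:
  n0: def={u,v} ue=∅
  n1: def={h,n} ue=∅
  n2: def={h,s} ue=∅
  n3: def={u,v} ue={h,u}
  n4: def={u} ue={u}
  n5: def={h,n} ue={h}
  n6: def={v} ue=∅
  n7: def={u} ue={v}
  n8: def={n,v} ue={n,v}
  n9: def={h} ue={u,v}

Backward fixpoint:
  live n0: ∅→{u,v}
  live n1: {u,v}→{h,u,v}
  live n2: ∅→∅
  live n3: {h,u}→{h,u,v}
  live n4: {u,v}→{u,v}
  live n5: {h,u,v}→{n,u,v}
  live n6: {u}→{u,v}
  live n7: {v}→{u,v}
  live n8: {n,u,v}→{u,v}
  live n9: {u,v}→∅

Interference:
  h — {n,u,v}
  n — {h,u,v}
  s — ∅
  u — {h,n,v}
  v — {h,n,u}

N(u) = ["h", "n", "v"]

Answer: ["h", "n", "v"]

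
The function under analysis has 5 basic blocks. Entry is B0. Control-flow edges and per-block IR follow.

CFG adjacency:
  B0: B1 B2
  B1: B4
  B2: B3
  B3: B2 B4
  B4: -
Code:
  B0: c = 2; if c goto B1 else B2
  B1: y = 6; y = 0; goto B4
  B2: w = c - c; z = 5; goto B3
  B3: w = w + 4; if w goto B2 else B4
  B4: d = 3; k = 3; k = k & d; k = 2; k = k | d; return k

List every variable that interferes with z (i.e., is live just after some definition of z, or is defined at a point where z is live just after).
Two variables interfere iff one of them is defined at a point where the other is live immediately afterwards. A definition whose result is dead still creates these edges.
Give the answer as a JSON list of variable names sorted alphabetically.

Block summaries:
  B0 def {c} use ∅
  B1 def {y} use ∅
  B2 def {w,z} use {c}
  B3 def {w} use {w}
  B4 def {d,k} use ∅

Live sets:
  live B0: ∅→{c}
  live B1: ∅→∅
  live B2: {c}→{c,w}
  live B3: {c,w}→{c}
  live B4: ∅→∅

Interfere edges:
  c: {w,z}
  d: {k}
  k: {d}
  w: {c,z}
  y: ∅
  z: {c,w}

N(z) = ["c", "w"]

Answer: ["c", "w"]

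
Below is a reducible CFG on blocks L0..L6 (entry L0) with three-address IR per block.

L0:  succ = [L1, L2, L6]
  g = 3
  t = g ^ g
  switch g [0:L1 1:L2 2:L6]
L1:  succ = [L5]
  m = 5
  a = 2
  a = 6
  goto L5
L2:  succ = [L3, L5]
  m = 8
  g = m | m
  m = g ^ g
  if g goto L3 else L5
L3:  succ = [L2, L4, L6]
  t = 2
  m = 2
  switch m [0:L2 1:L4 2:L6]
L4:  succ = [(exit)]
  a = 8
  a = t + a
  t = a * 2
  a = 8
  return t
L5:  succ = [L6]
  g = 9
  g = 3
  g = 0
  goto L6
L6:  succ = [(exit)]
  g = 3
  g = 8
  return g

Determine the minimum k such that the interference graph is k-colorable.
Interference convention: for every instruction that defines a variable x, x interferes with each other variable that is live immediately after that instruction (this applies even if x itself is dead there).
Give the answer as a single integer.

def/use:
  L0: {g,t} / ∅
  L1: {a,m} / ∅
  L2: {g,m} / ∅
  L3: {m,t} / ∅
  L4: {a,t} / {t}
  L5: {g} / ∅
  L6: {g} / ∅

Live sets:
  live L0: ∅→∅
  live L1: ∅→∅
  live L2: ∅→∅
  live L3: ∅→{t}
  live L4: {t}→∅
  live L5: ∅→∅
  live L6: ∅→∅

Interference:
  a: {t}
  g: {m,t}
  m: {g,t}
  t: {a,g,m}

Chromatic number:
  {g,m,t} pairwise interfere (3-clique) ⇒ χ ≥ 3
  3-colouring: R0={t}  R1={a,g}  R2={m}
  χ = 3

Answer: 3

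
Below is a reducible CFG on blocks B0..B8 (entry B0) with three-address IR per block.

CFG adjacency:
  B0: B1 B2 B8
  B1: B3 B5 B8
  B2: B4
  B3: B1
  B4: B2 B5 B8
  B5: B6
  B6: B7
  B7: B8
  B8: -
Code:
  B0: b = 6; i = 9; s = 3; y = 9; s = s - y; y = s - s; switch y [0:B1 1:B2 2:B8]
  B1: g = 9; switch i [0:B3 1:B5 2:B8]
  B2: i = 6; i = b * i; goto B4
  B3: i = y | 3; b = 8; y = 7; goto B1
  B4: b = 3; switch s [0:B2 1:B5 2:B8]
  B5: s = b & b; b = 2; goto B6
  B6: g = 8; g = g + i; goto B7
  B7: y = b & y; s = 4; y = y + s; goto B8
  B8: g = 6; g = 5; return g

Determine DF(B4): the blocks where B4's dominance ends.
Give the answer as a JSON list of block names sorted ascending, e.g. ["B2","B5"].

Answer: ["B2", "B5", "B8"]

Working:
idom tree: B1←B0 B2←B0 B3←B1 B4←B2 B5←B0 B6←B5 B7←B6 B8←B0
Dom∩ at merges:
  B1: preds {B0,B3}: {B0} ∩ {B0,B1,B3} = {B0}; idom=B0
  B2: preds {B0,B4}: {B0} ∩ {B0,B2,B4} = {B0}; idom=B0
  B5: preds {B1,B4}: {B0,B1} ∩ {B0,B2,B4} = {B0}; idom=B0
  B8: preds {B0,B1,B4,B7}: {B0} ∩ {B0,B1} ∩ {B0,B2,B4} ∩ {B0,B5,B6,B7} = {B0}; idom=B0

Frontier:
  B1←B0: walk · to B0
  B1←B3: walk B3→B1 to B0
  B2←B0: walk · to B0
  B2←B4: walk B4→B2 to B0
  B5←B1: walk B1 to B0
  B5←B4: walk B4→B2 to B0
  B8←B0: walk · to B0
  B8←B1: walk B1 to B0
  B8←B4: walk B4→B2 to B0
  B8←B7: walk B7→B6→B5 to B0
  B0 → ∅
  B1 → {B1,B5,B8}
  B2 → {B2,B5,B8}
  B3 → {B1}
  B4 → {B2,B5,B8}
  B5 → {B8}
  B6 → {B8}
  B7 → {B8}
  B8 → ∅

DF(B4) = ["B2", "B5", "B8"]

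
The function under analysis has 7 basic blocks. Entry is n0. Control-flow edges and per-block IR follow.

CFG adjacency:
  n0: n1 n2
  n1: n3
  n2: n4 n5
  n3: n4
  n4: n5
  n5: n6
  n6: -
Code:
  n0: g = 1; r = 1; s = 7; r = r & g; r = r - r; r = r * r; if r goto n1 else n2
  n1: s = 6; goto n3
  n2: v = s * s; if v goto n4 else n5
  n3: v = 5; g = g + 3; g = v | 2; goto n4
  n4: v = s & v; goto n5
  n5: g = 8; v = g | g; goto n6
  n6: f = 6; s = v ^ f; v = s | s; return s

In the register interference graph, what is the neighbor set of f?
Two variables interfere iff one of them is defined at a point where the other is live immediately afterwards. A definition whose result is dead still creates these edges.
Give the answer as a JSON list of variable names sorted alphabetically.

Answer: ["v"]

Derivation:
Block summaries:
  n0 def {g,r,s} use ∅
  n1 def {s} use ∅
  n2 def {v} use {s}
  n3 def {g,v} use {g}
  n4 def {v} use {s,v}
  n5 def {g,v} use ∅
  n6 def {f,s,v} use {v}

Backward fixpoint:
  n0: in=∅ out={g,s}
  n1: in={g} out={g,s}
  n2: in={s} out={s,v}
  n3: in={g,s} out={s,v}
  n4: in={s,v} out=∅
  n5: in=∅ out={v}
  n6: in={v} out=∅

Interference:
  f — {v}
  g — {r,s,v}
  r — {g,s}
  s — {g,r,v}
  v — {f,g,s}

N(f) = ["v"]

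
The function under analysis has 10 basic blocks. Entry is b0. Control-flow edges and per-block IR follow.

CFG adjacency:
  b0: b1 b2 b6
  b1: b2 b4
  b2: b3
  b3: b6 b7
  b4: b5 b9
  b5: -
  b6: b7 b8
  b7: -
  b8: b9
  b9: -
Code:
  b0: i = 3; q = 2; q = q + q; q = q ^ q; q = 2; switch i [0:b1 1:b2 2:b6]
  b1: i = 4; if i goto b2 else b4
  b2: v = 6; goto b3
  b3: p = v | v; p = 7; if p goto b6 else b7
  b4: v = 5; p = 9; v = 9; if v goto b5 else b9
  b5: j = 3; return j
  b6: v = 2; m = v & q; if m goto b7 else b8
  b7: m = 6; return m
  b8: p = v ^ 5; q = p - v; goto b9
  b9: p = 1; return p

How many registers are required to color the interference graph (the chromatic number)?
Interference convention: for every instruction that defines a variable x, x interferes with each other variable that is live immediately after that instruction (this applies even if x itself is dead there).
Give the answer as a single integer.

Answer: 3

Analysis:
Per-block:
  b0: def={i,q} ue=∅
  b1: def={i} ue=∅
  b2: def={v} ue=∅
  b3: def={p} ue={v}
  b4: def={p,v} ue=∅
  b5: def={j} ue=∅
  b6: def={m,v} ue={q}
  b7: def={m} ue=∅
  b8: def={p,q} ue={v}
  b9: def={p} ue=∅

Liveness:
  b0 li=∅ lo={q}
  b1 li={q} lo={q}
  b2 li={q} lo={q,v}
  b3 li={q,v} lo={q}
  b4 li=∅ lo=∅
  b5 li=∅ lo=∅
  b6 li={q} lo={v}
  b7 li=∅ lo=∅
  b8 li={v} lo=∅
  b9 li=∅ lo=∅

Interfere edges:
  i↔{q}
  j↔∅
  m↔{v}
  p↔{q,v}
  q↔{i,p,v}
  v↔{m,p,q}

Registers:
  {p,q,v} pairwise interfere (3-clique) ⇒ χ ≥ 3
  3-colouring: c0={j,m,q}  c1={i,v}  c2={p}
  χ = 3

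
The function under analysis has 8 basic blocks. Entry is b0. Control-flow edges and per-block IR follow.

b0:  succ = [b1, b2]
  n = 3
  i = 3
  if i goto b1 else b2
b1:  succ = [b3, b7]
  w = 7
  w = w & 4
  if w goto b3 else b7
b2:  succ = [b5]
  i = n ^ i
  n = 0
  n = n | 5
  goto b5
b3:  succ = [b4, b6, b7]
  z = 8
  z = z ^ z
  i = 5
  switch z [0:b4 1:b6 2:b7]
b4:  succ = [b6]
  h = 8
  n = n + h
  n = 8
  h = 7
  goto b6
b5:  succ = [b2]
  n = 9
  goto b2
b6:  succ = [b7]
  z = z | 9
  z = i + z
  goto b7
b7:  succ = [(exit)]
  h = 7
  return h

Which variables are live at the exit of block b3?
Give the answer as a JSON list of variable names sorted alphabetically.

Answer: ["i", "n", "z"]

Analysis:
Per-block:
  b0 def {i,n} use ∅
  b1 def {w} use ∅
  b2 def {i,n} use {i,n}
  b3 def {i,z} use ∅
  b4 def {h,n} use {n}
  b5 def {n} use ∅
  b6 def {z} use {i,z}
  b7 def {h} use ∅

Backward fixpoint:
  b0: in=∅ out={i,n}
  b1: in={n} out={n}
  b2: in={i,n} out={i}
  b3: in={n} out={i,n,z}
  b4: in={i,n,z} out={i,z}
  b5: in={i} out={i,n}
  b6: in={i,z} out=∅
  b7: in=∅ out=∅

live-out(b3) = ["i", "n", "z"]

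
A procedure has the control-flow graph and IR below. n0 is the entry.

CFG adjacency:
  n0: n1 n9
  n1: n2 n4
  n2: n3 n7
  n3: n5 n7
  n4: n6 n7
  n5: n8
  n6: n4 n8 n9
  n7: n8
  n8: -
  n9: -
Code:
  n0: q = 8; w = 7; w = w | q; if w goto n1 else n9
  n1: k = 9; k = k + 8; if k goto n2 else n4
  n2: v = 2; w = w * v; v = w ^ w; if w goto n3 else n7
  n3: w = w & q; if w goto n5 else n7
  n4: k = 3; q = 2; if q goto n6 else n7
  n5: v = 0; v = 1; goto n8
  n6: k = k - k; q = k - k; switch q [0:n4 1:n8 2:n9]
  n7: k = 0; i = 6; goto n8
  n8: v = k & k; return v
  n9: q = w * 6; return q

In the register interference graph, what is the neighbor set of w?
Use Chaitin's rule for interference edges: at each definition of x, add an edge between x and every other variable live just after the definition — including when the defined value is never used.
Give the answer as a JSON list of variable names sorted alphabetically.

Block summaries:
  n0: def={q,w} ue=∅
  n1: def={k} ue=∅
  n2: def={v,w} ue={w}
  n3: def={w} ue={q,w}
  n4: def={k,q} ue=∅
  n5: def={v} ue=∅
  n6: def={k,q} ue={k}
  n7: def={i,k} ue=∅
  n8: def={v} ue={k}
  n9: def={q} ue={w}

Liveness:
  live n0: ∅→{q,w}
  live n1: {q,w}→{k,q,w}
  live n2: {k,q,w}→{k,q,w}
  live n3: {k,q,w}→{k}
  live n4: {w}→{k,w}
  live n5: {k}→{k}
  live n6: {k,w}→{k,w}
  live n7: ∅→{k}
  live n8: {k}→∅
  live n9: {w}→∅

Interfere edges:
  i↔{k}
  k↔{i,q,v,w}
  q↔{k,v,w}
  v↔{k,q,w}
  w↔{k,q,v}

N(w) = ["k", "q", "v"]

Answer: ["k", "q", "v"]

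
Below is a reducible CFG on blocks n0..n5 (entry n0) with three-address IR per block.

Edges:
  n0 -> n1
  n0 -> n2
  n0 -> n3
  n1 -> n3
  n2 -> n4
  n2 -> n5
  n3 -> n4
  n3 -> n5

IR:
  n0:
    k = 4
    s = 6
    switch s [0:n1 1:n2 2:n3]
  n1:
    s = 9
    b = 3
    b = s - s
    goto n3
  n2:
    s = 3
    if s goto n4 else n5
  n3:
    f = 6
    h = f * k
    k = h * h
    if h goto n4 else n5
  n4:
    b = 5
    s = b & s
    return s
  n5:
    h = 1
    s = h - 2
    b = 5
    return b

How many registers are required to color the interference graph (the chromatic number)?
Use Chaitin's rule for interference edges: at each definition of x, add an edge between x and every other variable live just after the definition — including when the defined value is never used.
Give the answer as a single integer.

Per-block:
  n0: def={k,s} ue=∅
  n1: def={b,s} ue=∅
  n2: def={s} ue=∅
  n3: def={f,h,k} ue={k}
  n4: def={b,s} ue={s}
  n5: def={b,h,s} ue=∅

Live sets:
  live n0: ∅→{k,s}
  live n1: {k}→{k,s}
  live n2: ∅→{s}
  live n3: {k,s}→{s}
  live n4: {s}→∅
  live n5: ∅→∅

Interference:
  b: {k,s}
  f: {k,s}
  h: {k,s}
  k: {b,f,h,s}
  s: {b,f,h,k}

Colouring:
  {b,k,s} pairwise interfere (3-clique) ⇒ χ ≥ 3
  assign b→c2 f→c2 h→c2 k→c0 s→c1 — no edge inside a register ⇒ χ ≤ 3
  χ = 3

Answer: 3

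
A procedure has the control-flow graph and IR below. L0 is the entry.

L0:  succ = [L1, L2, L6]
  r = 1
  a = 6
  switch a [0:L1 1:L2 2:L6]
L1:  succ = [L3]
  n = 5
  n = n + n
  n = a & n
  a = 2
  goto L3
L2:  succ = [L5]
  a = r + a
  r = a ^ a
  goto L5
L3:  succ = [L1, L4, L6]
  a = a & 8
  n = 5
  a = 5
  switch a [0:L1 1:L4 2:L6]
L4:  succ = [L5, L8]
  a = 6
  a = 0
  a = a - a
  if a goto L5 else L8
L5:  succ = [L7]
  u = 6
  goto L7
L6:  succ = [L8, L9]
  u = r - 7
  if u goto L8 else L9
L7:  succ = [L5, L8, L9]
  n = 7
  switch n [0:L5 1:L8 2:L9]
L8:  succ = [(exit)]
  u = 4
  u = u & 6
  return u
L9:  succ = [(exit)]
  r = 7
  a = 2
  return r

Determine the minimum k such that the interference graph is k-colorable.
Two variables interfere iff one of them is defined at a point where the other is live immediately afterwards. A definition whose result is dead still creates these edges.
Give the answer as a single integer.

Answer: 3

Analysis:
Block summaries:
  L0: def={a,r} ue=∅
  L1: def={a,n} ue={a}
  L2: def={a,r} ue={a,r}
  L3: def={a,n} ue={a}
  L4: def={a} ue=∅
  L5: def={u} ue=∅
  L6: def={u} ue={r}
  L7: def={n} ue=∅
  L8: def={u} ue=∅
  L9: def={a,r} ue=∅

Live sets:
  live L0: ∅→{a,r}
  live L1: {a,r}→{a,r}
  live L2: {a,r}→∅
  live L3: {a,r}→{a,r}
  live L4: ∅→∅
  live L5: ∅→∅
  live L6: {r}→∅
  live L7: ∅→∅
  live L8: ∅→∅
  live L9: ∅→∅

Interference:
  a: {n,r}
  n: {a,r}
  r: {a,n}
  u: ∅

Registers:
  clique {a,n,r} ⇒ need ≥ 3
  assign a→c0 n→c1 r→c2 u→c0 — no edge inside a register ⇒ χ ≤ 3
  χ = 3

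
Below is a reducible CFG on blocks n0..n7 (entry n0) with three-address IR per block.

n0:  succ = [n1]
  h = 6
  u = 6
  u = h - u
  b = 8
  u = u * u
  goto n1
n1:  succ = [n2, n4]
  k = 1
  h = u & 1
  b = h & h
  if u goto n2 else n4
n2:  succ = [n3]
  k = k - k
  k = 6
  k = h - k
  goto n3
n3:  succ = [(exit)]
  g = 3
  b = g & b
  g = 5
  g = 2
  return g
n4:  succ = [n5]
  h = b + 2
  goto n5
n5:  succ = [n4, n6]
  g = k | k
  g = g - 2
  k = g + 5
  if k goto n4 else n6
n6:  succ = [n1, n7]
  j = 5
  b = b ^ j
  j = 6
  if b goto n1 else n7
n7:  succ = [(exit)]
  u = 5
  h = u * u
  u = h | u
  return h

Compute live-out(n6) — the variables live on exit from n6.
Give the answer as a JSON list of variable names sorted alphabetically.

Answer: ["u"]

Working:
Block summaries:
  n0 def {b,h,u} use ∅
  n1 def {b,h,k} use {u}
  n2 def {k} use {h,k}
  n3 def {b,g} use {b}
  n4 def {h} use {b}
  n5 def {g,k} use {k}
  n6 def {b,j} use {b}
  n7 def {h,u} use ∅

Backward fixpoint:
  live n0: ∅→{u}
  live n1: {u}→{b,h,k,u}
  live n2: {b,h,k}→{b}
  live n3: {b}→∅
  live n4: {b,k,u}→{b,k,u}
  live n5: {b,k,u}→{b,k,u}
  live n6: {b,u}→{u}
  live n7: ∅→∅

live-out(n6) = ["u"]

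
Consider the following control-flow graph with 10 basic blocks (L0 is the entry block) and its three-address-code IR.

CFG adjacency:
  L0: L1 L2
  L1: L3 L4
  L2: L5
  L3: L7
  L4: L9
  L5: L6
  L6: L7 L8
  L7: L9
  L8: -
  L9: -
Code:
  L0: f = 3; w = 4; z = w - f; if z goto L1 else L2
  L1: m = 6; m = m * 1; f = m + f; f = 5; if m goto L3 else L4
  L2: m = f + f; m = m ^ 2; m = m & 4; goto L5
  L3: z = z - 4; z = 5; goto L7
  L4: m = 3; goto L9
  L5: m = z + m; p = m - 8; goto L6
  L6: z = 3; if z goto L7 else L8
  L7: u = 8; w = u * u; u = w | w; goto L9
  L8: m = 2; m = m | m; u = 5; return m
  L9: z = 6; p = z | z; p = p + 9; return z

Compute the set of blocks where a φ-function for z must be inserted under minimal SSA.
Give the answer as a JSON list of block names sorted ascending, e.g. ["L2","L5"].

idom tree: L1←L0 L2←L0 L3←L1 L4←L1 L5←L2 L6←L5 L7←L0 L8←L6 L9←L0
Join-block Dom:
  L7: preds {L3,L6}: {L0,L1,L3} ∩ {L0,L2,L5,L6} = {L0}; idom=L0
  L9: preds {L4,L7}: {L0,L1,L4} ∩ {L0,L7} = {L0}; idom=L0

DF derivation:
  join L7 pred L3: L3→L1 stop@L0
  join L7 pred L6: L6→L5→L2 stop@L0
  join L9 pred L4: L4→L1 stop@L0
  join L9 pred L7: L7 stop@L0
  L0: DF=∅
  L1: DF={L7,L9}
  L2: DF={L7}
  L3: DF={L7}
  L4: DF={L9}
  L5: DF={L7}
  L6: DF={L7}
  L7: DF={L9}
  L8: DF=∅
  L9: DF=∅

φ for z: defs {L0,L3,L6,L9}
  DF⁺ = {L7,L9}

Answer: ["L7", "L9"]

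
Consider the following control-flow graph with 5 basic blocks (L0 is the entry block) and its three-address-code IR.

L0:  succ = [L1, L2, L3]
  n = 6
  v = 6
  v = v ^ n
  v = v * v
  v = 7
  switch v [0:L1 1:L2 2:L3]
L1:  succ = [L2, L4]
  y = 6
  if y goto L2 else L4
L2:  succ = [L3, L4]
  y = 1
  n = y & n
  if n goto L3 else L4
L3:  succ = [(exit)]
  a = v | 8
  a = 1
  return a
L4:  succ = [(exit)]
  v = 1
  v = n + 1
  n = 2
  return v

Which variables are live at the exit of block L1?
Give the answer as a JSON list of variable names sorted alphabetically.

Answer: ["n", "v"]

Analysis:
Block summaries:
  L0: def={n,v} ue=∅
  L1: def={y} ue=∅
  L2: def={n,y} ue={n}
  L3: def={a} ue={v}
  L4: def={n,v} ue={n}

Live sets:
  L0 li=∅ lo={n,v}
  L1 li={n,v} lo={n,v}
  L2 li={n,v} lo={n,v}
  L3 li={v} lo=∅
  L4 li={n} lo=∅

live-out(L1) = ["n", "v"]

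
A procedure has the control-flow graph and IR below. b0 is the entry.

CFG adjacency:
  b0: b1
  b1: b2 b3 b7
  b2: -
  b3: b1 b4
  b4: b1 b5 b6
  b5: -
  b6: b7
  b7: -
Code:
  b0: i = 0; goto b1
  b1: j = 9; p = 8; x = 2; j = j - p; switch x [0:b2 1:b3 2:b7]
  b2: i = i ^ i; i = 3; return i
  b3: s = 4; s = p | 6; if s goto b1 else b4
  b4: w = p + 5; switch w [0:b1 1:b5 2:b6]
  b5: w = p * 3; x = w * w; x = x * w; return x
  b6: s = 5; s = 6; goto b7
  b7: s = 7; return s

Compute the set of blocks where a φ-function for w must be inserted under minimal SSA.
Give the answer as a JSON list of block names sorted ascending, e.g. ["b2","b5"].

idom tree: b1←b0 b2←b1 b3←b1 b4←b3 b5←b4 b6←b4 b7←b1
Join-block Dom:
  b1: preds {b0,b3,b4}: {b0} ∩ {b0,b1,b3} ∩ {b0,b1,b3,b4} = {b0}; idom=b0
  b7: preds {b1,b6}: {b0,b1} ∩ {b0,b1,b3,b4,b6} = {b0,b1}; idom=b1

DF walk-up:
  b1←b0: walk · to b0
  b1←b3: walk b3→b1 to b0
  b1←b4: walk b4→b3→b1 to b0
  b7←b1: walk · to b1
  b7←b6: walk b6→b4→b3 to b1
  DF(b0)=∅
  DF(b1)={b1}
  DF(b2)=∅
  DF(b3)={b1,b7}
  DF(b4)={b1,b7}
  DF(b5)=∅
  DF(b6)={b7}
  DF(b7)=∅

φ for w: defs {b4,b5}
  DF⁺ = {b1,b7}

Answer: ["b1", "b7"]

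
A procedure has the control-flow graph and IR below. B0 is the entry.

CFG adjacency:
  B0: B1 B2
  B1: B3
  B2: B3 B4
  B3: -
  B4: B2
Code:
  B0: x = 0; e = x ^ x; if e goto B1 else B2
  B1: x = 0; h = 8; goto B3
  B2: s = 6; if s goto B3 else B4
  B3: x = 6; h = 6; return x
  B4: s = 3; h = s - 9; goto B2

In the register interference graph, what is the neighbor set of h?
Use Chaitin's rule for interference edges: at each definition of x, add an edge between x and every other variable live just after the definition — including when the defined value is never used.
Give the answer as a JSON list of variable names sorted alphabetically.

def/use:
  B0: def={e,x} ue=∅
  B1: def={h,x} ue=∅
  B2: def={s} ue=∅
  B3: def={h,x} ue=∅
  B4: def={h,s} ue=∅

Live sets:
  live B0: ∅→∅
  live B1: ∅→∅
  live B2: ∅→∅
  live B3: ∅→∅
  live B4: ∅→∅

Interference:
  e — ∅
  h — {x}
  s — ∅
  x — {h}

N(h) = ["x"]

Answer: ["x"]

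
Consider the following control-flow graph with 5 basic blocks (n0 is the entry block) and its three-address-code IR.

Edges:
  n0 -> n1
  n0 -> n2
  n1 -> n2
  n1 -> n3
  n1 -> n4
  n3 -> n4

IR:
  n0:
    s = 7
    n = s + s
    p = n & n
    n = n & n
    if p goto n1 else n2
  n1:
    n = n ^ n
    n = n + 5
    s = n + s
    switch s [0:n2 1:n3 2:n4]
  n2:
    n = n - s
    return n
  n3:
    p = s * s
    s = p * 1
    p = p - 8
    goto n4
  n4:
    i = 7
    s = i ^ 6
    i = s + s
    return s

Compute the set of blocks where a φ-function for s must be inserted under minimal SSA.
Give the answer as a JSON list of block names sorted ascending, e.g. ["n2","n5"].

idom tree: n1←n0 n2←n0 n3←n1 n4←n1
Join-block Dom:
  n2: preds {n0,n1}: {n0} ∩ {n0,n1} = {n0}; idom=n0
  n4: preds {n1,n3}: {n0,n1} ∩ {n0,n1,n3} = {n0,n1}; idom=n1

DF walk-up:
  join n2 pred n0: · stop@n0
  join n2 pred n1: n1 stop@n0
  join n4 pred n1: · stop@n1
  join n4 pred n3: n3 stop@n1
  n0 → ∅
  n1 → {n2}
  n2 → ∅
  n3 → {n4}
  n4 → ∅

φ for s: defs {n0,n1,n3,n4}
  DF⁺ = {n2,n4}

Answer: ["n2", "n4"]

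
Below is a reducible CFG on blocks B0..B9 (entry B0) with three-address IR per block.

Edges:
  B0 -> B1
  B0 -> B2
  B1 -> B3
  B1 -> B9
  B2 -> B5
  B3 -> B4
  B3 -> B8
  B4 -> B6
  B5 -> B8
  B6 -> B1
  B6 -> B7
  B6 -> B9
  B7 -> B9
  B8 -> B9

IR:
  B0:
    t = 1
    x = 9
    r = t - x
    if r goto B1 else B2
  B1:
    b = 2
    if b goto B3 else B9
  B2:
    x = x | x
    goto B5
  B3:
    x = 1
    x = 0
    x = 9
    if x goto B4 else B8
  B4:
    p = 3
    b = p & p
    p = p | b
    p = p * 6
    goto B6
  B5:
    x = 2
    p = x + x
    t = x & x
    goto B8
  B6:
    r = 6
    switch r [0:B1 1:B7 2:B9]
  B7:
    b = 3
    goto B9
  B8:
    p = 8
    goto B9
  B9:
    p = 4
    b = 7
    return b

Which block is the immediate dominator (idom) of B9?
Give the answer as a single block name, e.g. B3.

Answer: B0

Derivation:
idom tree: B1←B0 B2←B0 B3←B1 B4←B3 B5←B2 B6←B4 B7←B6 B8←B0 B9←B0
Dom at joins:
  B1: preds {B0,B6}: {B0} ∩ {B0,B1,B3,B4,B6} = {B0}; idom=B0
  B8: preds {B3,B5}: {B0,B1,B3} ∩ {B0,B2,B5} = {B0}; idom=B0
  B9: preds {B1,B6,B7,B8}: {B0,B1} ∩ {B0,B1,B3,B4,B6} ∩ {B0,B1,B3,B4,B6,B7} ∩ {B0,B8} = {B0}; idom=B0

idom(B9) = B0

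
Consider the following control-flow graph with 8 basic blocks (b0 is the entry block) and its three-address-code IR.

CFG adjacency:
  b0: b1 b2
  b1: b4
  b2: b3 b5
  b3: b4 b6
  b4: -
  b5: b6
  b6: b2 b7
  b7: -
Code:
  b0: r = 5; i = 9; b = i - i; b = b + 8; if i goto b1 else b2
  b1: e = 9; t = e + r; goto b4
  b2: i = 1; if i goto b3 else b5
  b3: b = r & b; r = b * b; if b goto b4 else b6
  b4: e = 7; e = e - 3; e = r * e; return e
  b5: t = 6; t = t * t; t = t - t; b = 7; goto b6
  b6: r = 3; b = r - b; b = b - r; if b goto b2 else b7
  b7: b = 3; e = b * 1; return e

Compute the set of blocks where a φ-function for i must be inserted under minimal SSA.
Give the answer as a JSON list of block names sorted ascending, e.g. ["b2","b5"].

Answer: ["b2", "b4"]

Analysis:
idom tree: b1←b0 b2←b0 b3←b2 b4←b0 b5←b2 b6←b2 b7←b6
Dom∩ at merges:
  b2: preds {b0,b6}: {b0} ∩ {b0,b2,b6} = {b0}; idom=b0
  b4: preds {b1,b3}: {b0,b1} ∩ {b0,b2,b3} = {b0}; idom=b0
  b6: preds {b3,b5}: {b0,b2,b3} ∩ {b0,b2,b5} = {b0,b2}; idom=b2

Frontier:
  join b2 pred b0: · stop@b0
  join b2 pred b6: b6→b2 stop@b0
  join b4 pred b1: b1 stop@b0
  join b4 pred b3: b3→b2 stop@b0
  join b6 pred b3: b3 stop@b2
  join b6 pred b5: b5 stop@b2
  DF(b0)=∅
  DF(b1)={b4}
  DF(b2)={b2,b4}
  DF(b3)={b4,b6}
  DF(b4)=∅
  DF(b5)={b6}
  DF(b6)={b2}
  DF(b7)=∅

φ for i: defs {b0,b2}
  DF⁺ = {b2,b4}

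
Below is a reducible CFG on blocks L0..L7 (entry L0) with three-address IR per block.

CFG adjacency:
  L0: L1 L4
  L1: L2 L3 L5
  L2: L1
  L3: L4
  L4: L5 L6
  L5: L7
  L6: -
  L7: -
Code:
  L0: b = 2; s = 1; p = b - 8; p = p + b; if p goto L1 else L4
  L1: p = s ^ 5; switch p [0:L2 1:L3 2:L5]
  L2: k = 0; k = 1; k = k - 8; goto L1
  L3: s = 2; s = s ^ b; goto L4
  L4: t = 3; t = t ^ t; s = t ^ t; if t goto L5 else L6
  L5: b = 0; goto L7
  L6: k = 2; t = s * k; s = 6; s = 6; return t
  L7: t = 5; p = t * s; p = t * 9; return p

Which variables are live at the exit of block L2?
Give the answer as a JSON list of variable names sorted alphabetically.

Answer: ["b", "s"]

Working:
Block summaries:
  L0 def {b,p,s} use ∅
  L1 def {p} use {s}
  L2 def {k} use ∅
  L3 def {s} use {b}
  L4 def {s,t} use ∅
  L5 def {b} use ∅
  L6 def {k,s,t} use {s}
  L7 def {p,t} use {s}

Live sets:
  live L0: ∅→{b,s}
  live L1: {b,s}→{b,s}
  live L2: {b,s}→{b,s}
  live L3: {b}→∅
  live L4: ∅→{s}
  live L5: {s}→{s}
  live L6: {s}→∅
  live L7: {s}→∅

live-out(L2) = ["b", "s"]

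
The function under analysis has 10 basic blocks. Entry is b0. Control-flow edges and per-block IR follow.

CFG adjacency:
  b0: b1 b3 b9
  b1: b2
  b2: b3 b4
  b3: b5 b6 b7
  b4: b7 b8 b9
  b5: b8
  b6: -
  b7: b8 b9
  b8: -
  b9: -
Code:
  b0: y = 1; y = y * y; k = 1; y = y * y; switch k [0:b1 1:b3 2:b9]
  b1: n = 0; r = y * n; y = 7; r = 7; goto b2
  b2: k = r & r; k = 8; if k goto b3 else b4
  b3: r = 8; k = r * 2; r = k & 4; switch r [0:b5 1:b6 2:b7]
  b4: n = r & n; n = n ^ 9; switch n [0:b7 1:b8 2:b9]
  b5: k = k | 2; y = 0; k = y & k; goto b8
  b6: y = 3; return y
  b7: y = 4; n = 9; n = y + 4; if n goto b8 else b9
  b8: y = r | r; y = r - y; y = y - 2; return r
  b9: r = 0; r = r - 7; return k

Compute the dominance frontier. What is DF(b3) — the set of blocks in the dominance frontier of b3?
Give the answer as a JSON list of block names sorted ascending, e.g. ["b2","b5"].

Answer: ["b7", "b8"]

Analysis:
idom tree: b1←b0 b2←b1 b3←b0 b4←b2 b5←b3 b6←b3 b7←b0 b8←b0 b9←b0
Join-block Dom:
  b3: preds {b0,b2}: {b0} ∩ {b0,b1,b2} = {b0}; idom=b0
  b7: preds {b3,b4}: {b0,b3} ∩ {b0,b1,b2,b4} = {b0}; idom=b0
  b8: preds {b4,b5,b7}: {b0,b1,b2,b4} ∩ {b0,b3,b5} ∩ {b0,b7} = {b0}; idom=b0
  b9: preds {b0,b4,b7}: {b0} ∩ {b0,b1,b2,b4} ∩ {b0,b7} = {b0}; idom=b0

DF derivation:
  b3←b0: walk · to b0
  b3←b2: walk b2→b1 to b0
  b7←b3: walk b3 to b0
  b7←b4: walk b4→b2→b1 to b0
  b8←b4: walk b4→b2→b1 to b0
  b8←b5: walk b5→b3 to b0
  b8←b7: walk b7 to b0
  b9←b0: walk · to b0
  b9←b4: walk b4→b2→b1 to b0
  b9←b7: walk b7 to b0
  DF(b0)=∅
  DF(b1)={b3,b7,b8,b9}
  DF(b2)={b3,b7,b8,b9}
  DF(b3)={b7,b8}
  DF(b4)={b7,b8,b9}
  DF(b5)={b8}
  DF(b6)=∅
  DF(b7)={b8,b9}
  DF(b8)=∅
  DF(b9)=∅

DF(b3) = ["b7", "b8"]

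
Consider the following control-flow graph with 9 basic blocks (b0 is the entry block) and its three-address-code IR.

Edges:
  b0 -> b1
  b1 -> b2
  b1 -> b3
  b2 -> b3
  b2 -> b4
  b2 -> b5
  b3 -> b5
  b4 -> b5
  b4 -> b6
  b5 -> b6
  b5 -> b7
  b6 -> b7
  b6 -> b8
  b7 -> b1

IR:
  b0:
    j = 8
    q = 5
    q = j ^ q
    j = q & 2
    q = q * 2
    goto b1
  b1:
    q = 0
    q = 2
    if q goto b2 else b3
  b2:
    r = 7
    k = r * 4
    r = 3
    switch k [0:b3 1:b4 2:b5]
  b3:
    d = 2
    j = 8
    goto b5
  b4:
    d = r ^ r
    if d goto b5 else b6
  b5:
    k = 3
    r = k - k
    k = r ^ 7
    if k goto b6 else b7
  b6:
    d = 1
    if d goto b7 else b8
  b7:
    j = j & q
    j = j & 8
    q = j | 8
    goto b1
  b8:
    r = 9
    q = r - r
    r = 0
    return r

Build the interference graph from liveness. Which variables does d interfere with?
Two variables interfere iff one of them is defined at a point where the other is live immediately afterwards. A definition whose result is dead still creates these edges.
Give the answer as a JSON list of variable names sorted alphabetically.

Answer: ["j", "q"]

Analysis:
Block summaries:
  b0: def={j,q} ue=∅
  b1: def={q} ue=∅
  b2: def={k,r} ue=∅
  b3: def={d,j} ue=∅
  b4: def={d} ue={r}
  b5: def={k,r} ue=∅
  b6: def={d} ue=∅
  b7: def={j,q} ue={j,q}
  b8: def={q,r} ue=∅

Backward fixpoint:
  live b0: ∅→{j}
  live b1: {j}→{j,q}
  live b2: {j,q}→{j,q,r}
  live b3: {q}→{j,q}
  live b4: {j,q,r}→{j,q}
  live b5: {j,q}→{j,q}
  live b6: {j,q}→{j,q}
  live b7: {j,q}→{j}
  live b8: ∅→∅

Conflict graph:
  d — {j,q}
  j — {d,k,q,r}
  k — {j,q,r}
  q — {d,j,k,r}
  r — {j,k,q}

N(d) = ["j", "q"]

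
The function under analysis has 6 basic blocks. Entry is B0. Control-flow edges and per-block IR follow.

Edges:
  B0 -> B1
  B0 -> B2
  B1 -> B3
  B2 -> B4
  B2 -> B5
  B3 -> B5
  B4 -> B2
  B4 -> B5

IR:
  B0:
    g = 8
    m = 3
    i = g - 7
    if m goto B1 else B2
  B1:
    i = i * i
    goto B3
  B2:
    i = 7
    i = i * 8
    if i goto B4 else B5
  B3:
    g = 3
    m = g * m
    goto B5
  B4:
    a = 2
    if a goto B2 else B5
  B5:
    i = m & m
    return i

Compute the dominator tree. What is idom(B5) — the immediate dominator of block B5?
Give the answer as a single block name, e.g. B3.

idom tree: B1←B0 B2←B0 B3←B1 B4←B2 B5←B0
Dom at joins:
  B2: preds {B0,B4}: {B0} ∩ {B0,B2,B4} = {B0}; idom=B0
  B5: preds {B2,B3,B4}: {B0,B2} ∩ {B0,B1,B3} ∩ {B0,B2,B4} = {B0}; idom=B0

idom(B5) = B0

Answer: B0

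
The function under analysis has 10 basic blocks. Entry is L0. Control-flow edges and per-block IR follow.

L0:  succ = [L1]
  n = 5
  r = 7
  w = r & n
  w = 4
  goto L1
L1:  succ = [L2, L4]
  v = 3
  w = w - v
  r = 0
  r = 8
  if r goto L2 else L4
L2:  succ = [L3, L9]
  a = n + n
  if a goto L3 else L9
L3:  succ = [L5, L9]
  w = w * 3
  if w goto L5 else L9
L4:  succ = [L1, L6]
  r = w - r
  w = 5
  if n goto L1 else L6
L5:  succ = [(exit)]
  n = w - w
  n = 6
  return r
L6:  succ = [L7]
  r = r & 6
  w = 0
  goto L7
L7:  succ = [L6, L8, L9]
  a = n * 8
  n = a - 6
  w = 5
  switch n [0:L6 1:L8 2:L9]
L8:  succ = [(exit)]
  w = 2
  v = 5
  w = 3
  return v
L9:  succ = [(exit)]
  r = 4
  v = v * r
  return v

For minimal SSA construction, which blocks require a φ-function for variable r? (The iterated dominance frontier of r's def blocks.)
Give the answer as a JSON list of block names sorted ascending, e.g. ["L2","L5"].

Answer: ["L1", "L6", "L9"]

Working:
idom tree: L1←L0 L2←L1 L3←L2 L4←L1 L5←L3 L6←L4 L7←L6 L8←L7 L9←L1
Dom at joins:
  L1: preds {L0,L4}: {L0} ∩ {L0,L1,L4} = {L0}; idom=L0
  L6: preds {L4,L7}: {L0,L1,L4} ∩ {L0,L1,L4,L6,L7} = {L0,L1,L4}; idom=L4
  L9: preds {L2,L3,L7}: {L0,L1,L2} ∩ {L0,L1,L2,L3} ∩ {L0,L1,L4,L6,L7} = {L0,L1}; idom=L1

DF derivation:
  L1←L0: walk · to L0
  L1←L4: walk L4→L1 to L0
  L6←L4: walk · to L4
  L6←L7: walk L7→L6 to L4
  L9←L2: walk L2 to L1
  L9←L3: walk L3→L2 to L1
  L9←L7: walk L7→L6→L4 to L1
  DF(L0)=∅
  DF(L1)={L1}
  DF(L2)={L9}
  DF(L3)={L9}
  DF(L4)={L1,L9}
  DF(L5)=∅
  DF(L6)={L6,L9}
  DF(L7)={L6,L9}
  DF(L8)=∅
  DF(L9)=∅

φ for r: defs {L0,L1,L4,L6,L9}
  DF⁺ = {L1,L6,L9}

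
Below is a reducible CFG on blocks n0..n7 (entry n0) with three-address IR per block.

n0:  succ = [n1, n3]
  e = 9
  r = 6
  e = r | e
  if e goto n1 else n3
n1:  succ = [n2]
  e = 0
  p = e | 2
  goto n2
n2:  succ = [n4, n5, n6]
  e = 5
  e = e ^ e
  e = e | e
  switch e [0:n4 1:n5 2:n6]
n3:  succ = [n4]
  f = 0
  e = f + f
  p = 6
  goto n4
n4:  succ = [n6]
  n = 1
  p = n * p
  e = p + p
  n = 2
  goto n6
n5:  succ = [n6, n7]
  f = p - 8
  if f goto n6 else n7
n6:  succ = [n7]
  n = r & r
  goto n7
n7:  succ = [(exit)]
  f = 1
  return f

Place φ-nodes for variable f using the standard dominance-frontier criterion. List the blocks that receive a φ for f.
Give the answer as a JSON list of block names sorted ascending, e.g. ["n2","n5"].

Answer: ["n4", "n6", "n7"]

Derivation:
idom tree: n1←n0 n2←n1 n3←n0 n4←n0 n5←n2 n6←n0 n7←n0
Dom∩ at merges:
  n4: preds {n2,n3}: {n0,n1,n2} ∩ {n0,n3} = {n0}; idom=n0
  n6: preds {n2,n4,n5}: {n0,n1,n2} ∩ {n0,n4} ∩ {n0,n1,n2,n5} = {n0}; idom=n0
  n7: preds {n5,n6}: {n0,n1,n2,n5} ∩ {n0,n6} = {n0}; idom=n0

DF walk-up:
  n4←n2: walk n2→n1 to n0
  n4←n3: walk n3 to n0
  n6←n2: walk n2→n1 to n0
  n6←n4: walk n4 to n0
  n6←n5: walk n5→n2→n1 to n0
  n7←n5: walk n5→n2→n1 to n0
  n7←n6: walk n6 to n0
  n0 → ∅
  n1 → {n4,n6,n7}
  n2 → {n4,n6,n7}
  n3 → {n4}
  n4 → {n6}
  n5 → {n6,n7}
  n6 → {n7}
  n7 → ∅

φ for f: defs {n3,n5,n7}
  DF⁺ = {n4,n6,n7}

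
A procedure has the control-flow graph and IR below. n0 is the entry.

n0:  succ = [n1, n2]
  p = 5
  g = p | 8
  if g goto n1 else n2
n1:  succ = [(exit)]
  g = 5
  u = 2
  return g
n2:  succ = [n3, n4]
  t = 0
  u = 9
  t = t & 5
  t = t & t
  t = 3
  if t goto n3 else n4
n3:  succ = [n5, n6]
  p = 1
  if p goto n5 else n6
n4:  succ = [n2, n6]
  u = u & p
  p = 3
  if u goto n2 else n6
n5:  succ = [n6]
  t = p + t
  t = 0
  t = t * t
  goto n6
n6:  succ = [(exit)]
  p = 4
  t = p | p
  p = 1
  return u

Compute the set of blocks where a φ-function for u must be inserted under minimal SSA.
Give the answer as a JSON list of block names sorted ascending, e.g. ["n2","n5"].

Answer: ["n2", "n6"]

Derivation:
idom tree: n1←n0 n2←n0 n3←n2 n4←n2 n5←n3 n6←n2
Dom at joins:
  n2: preds {n0,n4}: {n0} ∩ {n0,n2,n4} = {n0}; idom=n0
  n6: preds {n3,n4,n5}: {n0,n2,n3} ∩ {n0,n2,n4} ∩ {n0,n2,n3,n5} = {n0,n2}; idom=n2

DF derivation:
  join n2 pred n0: · stop@n0
  join n2 pred n4: n4→n2 stop@n0
  join n6 pred n3: n3 stop@n2
  join n6 pred n4: n4 stop@n2
  join n6 pred n5: n5→n3 stop@n2
  n0 → ∅
  n1 → ∅
  n2 → {n2}
  n3 → {n6}
  n4 → {n2,n6}
  n5 → {n6}
  n6 → ∅

φ for u: defs {n1,n2,n4}
  DF⁺ = {n2,n6}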